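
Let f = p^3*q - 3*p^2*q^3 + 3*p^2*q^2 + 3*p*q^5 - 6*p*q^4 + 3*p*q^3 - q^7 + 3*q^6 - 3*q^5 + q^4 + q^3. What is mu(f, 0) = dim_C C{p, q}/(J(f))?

7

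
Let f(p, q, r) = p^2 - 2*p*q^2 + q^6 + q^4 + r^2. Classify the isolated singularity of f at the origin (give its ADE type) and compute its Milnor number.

Type A_5, Milnor number mu = 5.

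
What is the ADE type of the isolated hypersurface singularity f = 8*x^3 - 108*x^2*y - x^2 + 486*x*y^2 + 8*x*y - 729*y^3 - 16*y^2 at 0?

The Hessian of f at 0 has rank 1. Corank 1: A-series; mu = 2 gives A_2.

A_{2}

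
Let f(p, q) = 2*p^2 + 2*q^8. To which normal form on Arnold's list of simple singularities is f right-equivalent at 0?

A_{7}

The Hessian of f at 0 has rank 1. Corank 1: A-series; mu = 7 gives A_7.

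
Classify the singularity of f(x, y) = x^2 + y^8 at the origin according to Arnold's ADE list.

The Hessian of f at 0 has rank 1. Corank 1: A-series; mu = 7 gives A_7.

A_7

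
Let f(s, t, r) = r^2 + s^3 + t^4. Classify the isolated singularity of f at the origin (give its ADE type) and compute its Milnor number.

Type E_{6}, Milnor number mu = 6.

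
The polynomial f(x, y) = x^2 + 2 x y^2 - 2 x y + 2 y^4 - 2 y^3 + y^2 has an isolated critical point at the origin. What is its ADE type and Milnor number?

Type A3, Milnor number mu = 3.

The Hessian of f at 0 has rank 1. Corank 1: A-series; mu = 3 gives A_3.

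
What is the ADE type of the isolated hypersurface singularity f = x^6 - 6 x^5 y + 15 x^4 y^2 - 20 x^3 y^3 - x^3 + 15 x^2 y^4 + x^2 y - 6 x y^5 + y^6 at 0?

D7

The Hessian of f at 0 has rank 0. Corank 2; j^3 = -x^2*(x - y) has shape L^2 M (L != M), so D-series; mu = 7 gives D_7.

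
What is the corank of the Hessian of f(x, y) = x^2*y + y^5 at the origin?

2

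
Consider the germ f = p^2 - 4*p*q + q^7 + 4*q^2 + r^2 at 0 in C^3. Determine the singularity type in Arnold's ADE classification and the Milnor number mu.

The Hessian of f at 0 is [[2, -4, 0], [-4, 8, 0], [0, 0, 2]] with rank 2, so corank 1. A Groebner basis of the Jacobian ideal J(f) in C{p,q,r} is {q^6, p - 2*q, r}; counting standard monomials gives mu = 6. Corank 1: A-series; mu = 6 gives A_6.

Type A6, Milnor number mu = 6.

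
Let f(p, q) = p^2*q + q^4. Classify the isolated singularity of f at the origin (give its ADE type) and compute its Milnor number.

Type D5, Milnor number mu = 5.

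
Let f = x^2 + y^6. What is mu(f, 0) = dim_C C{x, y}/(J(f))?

5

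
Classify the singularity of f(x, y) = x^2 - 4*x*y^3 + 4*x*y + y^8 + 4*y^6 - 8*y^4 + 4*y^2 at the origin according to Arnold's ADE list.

The Hessian of f at 0 has rank 1. Corank 1: A-series; mu = 7 gives A_7.

A7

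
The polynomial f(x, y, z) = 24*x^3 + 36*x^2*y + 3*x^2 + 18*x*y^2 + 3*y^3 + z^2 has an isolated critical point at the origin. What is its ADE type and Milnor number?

Type A_2, Milnor number mu = 2.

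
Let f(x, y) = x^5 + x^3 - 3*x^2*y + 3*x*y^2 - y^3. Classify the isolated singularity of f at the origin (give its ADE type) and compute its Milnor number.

Type E_8, Milnor number mu = 8.

The Hessian of f at 0 has rank 0. Corank 2; j^3 = (x - y)^3 is a perfect cube, so E-series; the 5-jet and mu = 8 give E_8.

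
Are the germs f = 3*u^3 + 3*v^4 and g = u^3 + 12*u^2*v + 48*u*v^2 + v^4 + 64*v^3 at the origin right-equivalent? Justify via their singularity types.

Yes.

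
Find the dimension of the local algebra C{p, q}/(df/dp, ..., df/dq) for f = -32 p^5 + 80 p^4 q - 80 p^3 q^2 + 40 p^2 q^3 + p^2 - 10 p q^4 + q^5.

The Hessian of f at 0 has rank 1. Corank 1: A-series; mu = 4 gives A_4.

4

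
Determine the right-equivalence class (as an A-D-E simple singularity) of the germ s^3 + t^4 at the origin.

E6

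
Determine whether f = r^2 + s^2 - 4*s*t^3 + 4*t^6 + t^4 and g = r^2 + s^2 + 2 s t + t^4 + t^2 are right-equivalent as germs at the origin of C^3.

Yes.

The Hessian of f at 0 is [[2, 0, 0], [0, 0, 0], [0, 0, 2]] with rank 2, so corank 1. A Groebner basis of the Jacobian ideal J(f) in C{s,t,r} is {t^3, s, r}; counting standard monomials gives mu = 3. Corank 1: A-series; mu = 3 gives A_3. The Hessian of g at 0 is [[2, 2, 0], [2, 2, 0], [0, 0, 2]] with rank 2, so corank 1. A Groebner basis of the Jacobian ideal J(g) in C{s,t,r} is {t^3, s + t, r}; counting standard monomials gives mu = 3. Corank 1: A-series; mu = 3 gives A_3. Both have type A_3, hence right-equivalent.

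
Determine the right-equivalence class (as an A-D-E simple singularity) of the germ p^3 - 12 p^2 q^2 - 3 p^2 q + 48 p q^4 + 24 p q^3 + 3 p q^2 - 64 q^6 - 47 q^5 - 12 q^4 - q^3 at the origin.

E_{8}

The Hessian of f at 0 is [[0, 0], [0, 0]] with rank 0, so corank 2. A Groebner basis of the Jacobian ideal J(f) in C{p,q} is {q^4, p^3 - 3*p^2*q + 3*p^2/8 - 3*p*q/4 + 2*q^3 + 3*q^2/8, -p^2/8 + p*q^2 + p*q/4 - q^3 - q^2/8}; counting standard monomials gives mu = 8. Corank 2; j^3 = (p - q)^3 is a perfect cube, so E-series; the 5-jet and mu = 8 give E_8.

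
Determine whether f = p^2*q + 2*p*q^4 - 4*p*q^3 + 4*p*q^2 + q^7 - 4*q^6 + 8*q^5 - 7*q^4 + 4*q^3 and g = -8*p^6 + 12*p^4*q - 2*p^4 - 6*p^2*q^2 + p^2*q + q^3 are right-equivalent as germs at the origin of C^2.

No.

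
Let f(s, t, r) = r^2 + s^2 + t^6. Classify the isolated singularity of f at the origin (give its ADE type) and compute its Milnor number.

Type A5, Milnor number mu = 5.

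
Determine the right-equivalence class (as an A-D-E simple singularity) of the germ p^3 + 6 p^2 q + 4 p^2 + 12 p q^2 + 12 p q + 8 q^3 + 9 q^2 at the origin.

The Hessian of f at 0 is [[8, 12], [12, 18]] with rank 1, so corank 1. A Groebner basis of the Jacobian ideal J(f) in C{p,q} is {q^2, p + 3*q/2}; counting standard monomials gives mu = 2. Corank 1: A-series; mu = 2 gives A_2.

A_2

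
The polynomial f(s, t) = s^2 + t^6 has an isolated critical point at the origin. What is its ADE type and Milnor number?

Type A_5, Milnor number mu = 5.

The Hessian of f at 0 is [[2, 0], [0, 0]] with rank 1, so corank 1. A Groebner basis of the Jacobian ideal J(f) in C{s,t} is {t^5, s}; counting standard monomials gives mu = 5. Corank 1: A-series; mu = 5 gives A_5.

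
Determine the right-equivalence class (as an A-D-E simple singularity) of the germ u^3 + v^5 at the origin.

The Hessian of f at 0 is [[0, 0], [0, 0]] with rank 0, so corank 2. A Groebner basis of the Jacobian ideal J(f) in C{u,v} is {v^4, u^2}; counting standard monomials gives mu = 8. Corank 2; j^3 = u^3 is a perfect cube, so E-series; the 5-jet and mu = 8 give E_8.

E8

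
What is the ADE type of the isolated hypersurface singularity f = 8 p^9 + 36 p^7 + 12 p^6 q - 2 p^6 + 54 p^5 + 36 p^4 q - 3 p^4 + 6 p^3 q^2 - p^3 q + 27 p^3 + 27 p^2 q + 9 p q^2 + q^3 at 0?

E_{7}

The Hessian of f at 0 has rank 0. Corank 2; j^3 = (3*p + q)^3 is a perfect cube, so E-series; the 4-jet and mu = 7 give E_7.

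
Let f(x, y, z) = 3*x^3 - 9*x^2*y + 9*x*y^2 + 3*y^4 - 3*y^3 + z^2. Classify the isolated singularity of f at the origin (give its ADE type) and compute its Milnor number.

The Hessian of f at 0 is [[0, 0, 0], [0, 0, 0], [0, 0, 2]] with rank 1, so corank 2. A Groebner basis of the Jacobian ideal J(f) in C{x,y,z} is {y^3, x^2 - 2*x*y + y^2, z}; counting standard monomials gives mu = 6. Corank 2; j^3 = 3*(x - y)^3 is a perfect cube, so E-series; the 4-jet and mu = 6 give E_6.

Type E6, Milnor number mu = 6.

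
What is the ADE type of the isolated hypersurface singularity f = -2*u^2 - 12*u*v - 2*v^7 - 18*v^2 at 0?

A_{6}

The Hessian of f at 0 has rank 1. Corank 1: A-series; mu = 6 gives A_6.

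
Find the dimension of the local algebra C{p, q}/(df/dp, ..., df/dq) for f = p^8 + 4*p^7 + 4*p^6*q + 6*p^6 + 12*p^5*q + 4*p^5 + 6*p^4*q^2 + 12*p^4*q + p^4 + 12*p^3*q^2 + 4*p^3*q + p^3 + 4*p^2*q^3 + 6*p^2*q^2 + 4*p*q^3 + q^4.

6

The Hessian of f at 0 is [[0, 0], [0, 0]] with rank 0, so corank 2. A Groebner basis of the Jacobian ideal J(f) in C{p,q} is {q^4, p*q^2 + q^3/3, p^2}; counting standard monomials gives mu = 6. Corank 2; j^3 = p^3 is a perfect cube, so E-series; the 4-jet and mu = 6 give E_6.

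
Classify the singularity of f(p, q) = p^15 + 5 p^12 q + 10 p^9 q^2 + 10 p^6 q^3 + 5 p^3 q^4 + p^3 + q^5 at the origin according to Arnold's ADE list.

E8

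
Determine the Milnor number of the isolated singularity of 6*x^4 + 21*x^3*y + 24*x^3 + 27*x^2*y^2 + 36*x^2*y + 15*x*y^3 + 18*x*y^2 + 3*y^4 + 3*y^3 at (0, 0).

The Hessian of f at 0 has rank 0. Corank 2; j^3 = 3*(2*x + y)^3 is a perfect cube, so E-series; the 4-jet and mu = 7 give E_7.

7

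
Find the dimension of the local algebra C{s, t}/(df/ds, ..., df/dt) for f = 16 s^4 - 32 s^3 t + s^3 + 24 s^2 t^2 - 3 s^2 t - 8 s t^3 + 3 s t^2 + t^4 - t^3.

6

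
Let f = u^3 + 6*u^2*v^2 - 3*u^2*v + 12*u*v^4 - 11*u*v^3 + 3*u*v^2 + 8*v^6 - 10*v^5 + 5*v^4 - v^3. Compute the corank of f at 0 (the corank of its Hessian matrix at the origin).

2

Hessian at 0 has rank 0.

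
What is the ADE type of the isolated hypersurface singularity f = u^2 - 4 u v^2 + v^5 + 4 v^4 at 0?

A4

The Hessian of f at 0 has rank 1. Corank 1: A-series; mu = 4 gives A_4.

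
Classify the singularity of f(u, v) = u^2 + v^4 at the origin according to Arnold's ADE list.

The Hessian of f at 0 has rank 1. Corank 1: A-series; mu = 3 gives A_3.

A_{3}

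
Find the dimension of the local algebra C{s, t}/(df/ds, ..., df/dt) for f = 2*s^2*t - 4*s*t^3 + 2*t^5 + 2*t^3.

The Hessian of f at 0 is [[0, 0], [0, 0]] with rank 0, so corank 2. A Groebner basis of the Jacobian ideal J(f) in C{s,t} is {t^3, s^2 + 3*t^2, s*t}; counting standard monomials gives mu = 4. Corank 2; j^3 = 2*t*(s^2 + t^2) splits into three distinct lines over C (the quadratic factor has nonzero discriminant), so D_4.

4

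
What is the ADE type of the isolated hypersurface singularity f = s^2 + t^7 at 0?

A6

The Hessian of f at 0 has rank 1. Corank 1: A-series; mu = 6 gives A_6.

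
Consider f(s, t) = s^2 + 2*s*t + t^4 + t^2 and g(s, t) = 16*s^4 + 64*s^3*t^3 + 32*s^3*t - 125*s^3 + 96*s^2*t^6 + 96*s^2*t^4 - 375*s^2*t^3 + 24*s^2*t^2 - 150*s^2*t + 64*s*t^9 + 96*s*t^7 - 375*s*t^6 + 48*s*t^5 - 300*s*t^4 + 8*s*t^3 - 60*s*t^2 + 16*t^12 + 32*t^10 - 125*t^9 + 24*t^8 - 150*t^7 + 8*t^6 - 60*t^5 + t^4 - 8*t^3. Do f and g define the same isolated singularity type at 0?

No.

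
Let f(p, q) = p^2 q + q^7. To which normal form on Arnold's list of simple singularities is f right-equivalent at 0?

D_{8}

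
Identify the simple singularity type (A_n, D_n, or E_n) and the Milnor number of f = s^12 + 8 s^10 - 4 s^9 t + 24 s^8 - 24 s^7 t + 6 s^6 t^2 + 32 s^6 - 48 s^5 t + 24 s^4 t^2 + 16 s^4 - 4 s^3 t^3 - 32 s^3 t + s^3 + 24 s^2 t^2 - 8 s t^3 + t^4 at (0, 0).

Type E_6, Milnor number mu = 6.

The Hessian of f at 0 has rank 0. Corank 2; j^3 = s^3 is a perfect cube, so E-series; the 4-jet and mu = 6 give E_6.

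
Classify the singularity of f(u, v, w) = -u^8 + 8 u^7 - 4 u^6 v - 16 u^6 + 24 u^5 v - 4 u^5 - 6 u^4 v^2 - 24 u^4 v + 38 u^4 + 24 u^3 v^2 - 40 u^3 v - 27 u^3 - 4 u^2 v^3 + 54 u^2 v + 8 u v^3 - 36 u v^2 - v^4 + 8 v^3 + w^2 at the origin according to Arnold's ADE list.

E_6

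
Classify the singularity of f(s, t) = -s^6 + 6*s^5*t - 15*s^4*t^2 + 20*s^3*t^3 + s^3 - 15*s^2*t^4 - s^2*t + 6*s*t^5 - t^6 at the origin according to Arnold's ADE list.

The Hessian of f at 0 has rank 0. Corank 2; j^3 = s^2*(s - t) has shape L^2 M (L != M), so D-series; mu = 7 gives D_7.

D7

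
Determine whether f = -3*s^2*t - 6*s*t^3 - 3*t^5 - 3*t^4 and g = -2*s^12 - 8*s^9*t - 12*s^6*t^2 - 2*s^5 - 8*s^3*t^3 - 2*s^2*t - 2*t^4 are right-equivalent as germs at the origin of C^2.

Yes.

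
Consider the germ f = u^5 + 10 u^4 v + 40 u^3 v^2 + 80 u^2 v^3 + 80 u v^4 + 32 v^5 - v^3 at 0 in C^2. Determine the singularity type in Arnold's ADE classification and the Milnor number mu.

The Hessian of f at 0 is [[0, 0], [0, 0]] with rank 0, so corank 2. A Groebner basis of the Jacobian ideal J(f) in C{u,v} is {u^4 + 8*u^3*v, v^2}; counting standard monomials gives mu = 8. Corank 2; j^3 = -v^3 is a perfect cube, so E-series; the 5-jet and mu = 8 give E_8.

Type E_8, Milnor number mu = 8.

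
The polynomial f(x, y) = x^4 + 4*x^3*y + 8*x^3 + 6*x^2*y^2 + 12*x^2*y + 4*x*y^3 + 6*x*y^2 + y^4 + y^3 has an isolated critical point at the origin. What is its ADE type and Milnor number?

Type E_6, Milnor number mu = 6.

The Hessian of f at 0 is [[0, 0], [0, 0]] with rank 0, so corank 2. A Groebner basis of the Jacobian ideal J(f) in C{x,y} is {y^4, x*y^2 + 2*y^3/3, x^2 + x*y + y^2/4}; counting standard monomials gives mu = 6. Corank 2; j^3 = (2*x + y)^3 is a perfect cube, so E-series; the 4-jet and mu = 6 give E_6.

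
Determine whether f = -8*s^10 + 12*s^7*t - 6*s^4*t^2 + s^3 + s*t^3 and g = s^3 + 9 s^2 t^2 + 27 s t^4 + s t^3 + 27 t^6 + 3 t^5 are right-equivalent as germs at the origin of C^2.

Yes.

The Hessian of f at 0 has rank 0. Corank 2; j^3 = s^3 is a perfect cube, so E-series; the 4-jet and mu = 7 give E_7. The Hessian of g at 0 has rank 0. Corank 2; j^3 = s^3 is a perfect cube, so E-series; the 4-jet and mu = 7 give E_7. Both have type E_7, hence right-equivalent.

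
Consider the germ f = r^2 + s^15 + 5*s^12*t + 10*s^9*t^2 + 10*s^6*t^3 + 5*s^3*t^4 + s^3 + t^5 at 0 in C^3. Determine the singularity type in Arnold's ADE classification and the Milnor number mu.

Type E_8, Milnor number mu = 8.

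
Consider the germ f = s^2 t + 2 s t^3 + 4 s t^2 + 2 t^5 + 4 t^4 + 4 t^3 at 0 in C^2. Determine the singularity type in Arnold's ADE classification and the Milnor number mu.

The Hessian of f at 0 is [[0, 0], [0, 0]] with rank 0, so corank 2. A Groebner basis of the Jacobian ideal J(f) in C{s,t} is {s^3 - 3*s^2 - 20*s*t - 28*t^2, s^2*t + s^2 + 8*s*t + 12*t^2, -s^2/4 + s*t^2 - 3*s*t - 5*t^2, s*t + t^3 + 2*t^2}; counting standard monomials gives mu = 6. Corank 2; j^3 = t*(s + 2*t)^2 has shape L^2 M (L != M), so D-series; mu = 6 gives D_6.

Type D_{6}, Milnor number mu = 6.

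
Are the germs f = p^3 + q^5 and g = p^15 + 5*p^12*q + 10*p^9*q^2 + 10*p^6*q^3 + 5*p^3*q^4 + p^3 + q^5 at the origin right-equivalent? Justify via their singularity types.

Yes.

The Hessian of f at 0 is [[0, 0], [0, 0]] with rank 0, so corank 2. A Groebner basis of the Jacobian ideal J(f) in C{p,q} is {q^4, p^2}; counting standard monomials gives mu = 8. Corank 2; j^3 = p^3 is a perfect cube, so E-series; the 5-jet and mu = 8 give E_8. The Hessian of g at 0 is [[0, 0], [0, 0]] with rank 0, so corank 2. A Groebner basis of the Jacobian ideal J(g) in C{p,q} is {q^4, p^2}; counting standard monomials gives mu = 8. Corank 2; j^3 = p^3 is a perfect cube, so E-series; the 5-jet and mu = 8 give E_8. Both have type E_8, hence right-equivalent.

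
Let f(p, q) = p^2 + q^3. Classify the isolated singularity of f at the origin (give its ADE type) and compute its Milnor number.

The Hessian of f at 0 has rank 1. Corank 1: A-series; mu = 2 gives A_2.

Type A_{2}, Milnor number mu = 2.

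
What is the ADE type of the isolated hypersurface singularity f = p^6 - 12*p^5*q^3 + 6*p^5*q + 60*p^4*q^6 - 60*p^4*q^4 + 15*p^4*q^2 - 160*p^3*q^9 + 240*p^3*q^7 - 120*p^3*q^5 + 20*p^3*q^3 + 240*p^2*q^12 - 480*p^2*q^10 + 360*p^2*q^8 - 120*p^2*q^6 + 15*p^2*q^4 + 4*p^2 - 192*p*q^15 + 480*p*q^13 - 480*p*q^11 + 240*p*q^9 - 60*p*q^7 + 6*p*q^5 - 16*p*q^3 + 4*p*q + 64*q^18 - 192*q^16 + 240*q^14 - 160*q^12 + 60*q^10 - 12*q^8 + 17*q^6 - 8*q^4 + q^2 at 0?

A5

The Hessian of f at 0 is [[8, 4], [4, 2]] with rank 1, so corank 1. A Groebner basis of the Jacobian ideal J(f) in C{p,q} is {p*q^2 + p/4 + q/8, -p/2 + q^3 - q/4, p^2 + p*q + q^2/4}; counting standard monomials gives mu = 5. Corank 1: A-series; mu = 5 gives A_5.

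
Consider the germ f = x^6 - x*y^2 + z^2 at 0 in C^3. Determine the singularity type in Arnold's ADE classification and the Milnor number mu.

The Hessian of f at 0 has rank 1. Corank 2; j^3 = -x*y^2 has shape L^2 M (L != M), so D-series; mu = 7 gives D_7.

Type D_{7}, Milnor number mu = 7.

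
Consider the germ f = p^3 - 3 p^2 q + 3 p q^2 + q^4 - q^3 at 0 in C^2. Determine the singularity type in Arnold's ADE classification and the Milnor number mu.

Type E_{6}, Milnor number mu = 6.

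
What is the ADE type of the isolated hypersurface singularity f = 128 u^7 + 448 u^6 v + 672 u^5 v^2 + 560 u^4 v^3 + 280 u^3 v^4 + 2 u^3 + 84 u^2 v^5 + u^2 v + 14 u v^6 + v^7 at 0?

D_{8}

The Hessian of f at 0 has rank 0. Corank 2; j^3 = u^2*(2*u + v) has shape L^2 M (L != M), so D-series; mu = 8 gives D_8.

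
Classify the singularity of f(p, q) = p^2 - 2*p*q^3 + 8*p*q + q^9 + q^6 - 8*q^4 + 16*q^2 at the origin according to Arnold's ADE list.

A_8

The Hessian of f at 0 has rank 1. Corank 1: A-series; mu = 8 gives A_8.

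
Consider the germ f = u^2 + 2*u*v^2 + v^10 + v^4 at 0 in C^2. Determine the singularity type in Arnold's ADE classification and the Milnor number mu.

Type A9, Milnor number mu = 9.

The Hessian of f at 0 has rank 1. Corank 1: A-series; mu = 9 gives A_9.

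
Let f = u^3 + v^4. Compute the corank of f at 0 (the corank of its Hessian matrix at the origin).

2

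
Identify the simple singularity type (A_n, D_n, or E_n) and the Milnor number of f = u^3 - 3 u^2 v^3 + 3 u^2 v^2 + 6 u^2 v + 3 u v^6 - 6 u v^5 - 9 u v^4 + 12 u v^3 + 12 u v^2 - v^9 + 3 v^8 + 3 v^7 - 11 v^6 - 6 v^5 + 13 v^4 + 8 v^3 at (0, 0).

Type E_{6}, Milnor number mu = 6.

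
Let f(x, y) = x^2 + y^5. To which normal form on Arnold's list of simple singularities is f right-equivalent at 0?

The Hessian of f at 0 is [[2, 0], [0, 0]] with rank 1, so corank 1. A Groebner basis of the Jacobian ideal J(f) in C{x,y} is {y^4, x}; counting standard monomials gives mu = 4. Corank 1: A-series; mu = 4 gives A_4.

A_{4}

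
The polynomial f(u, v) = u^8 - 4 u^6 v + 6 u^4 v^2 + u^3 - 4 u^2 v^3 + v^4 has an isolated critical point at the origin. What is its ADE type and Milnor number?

Type E_6, Milnor number mu = 6.

The Hessian of f at 0 has rank 0. Corank 2; j^3 = u^3 is a perfect cube, so E-series; the 4-jet and mu = 6 give E_6.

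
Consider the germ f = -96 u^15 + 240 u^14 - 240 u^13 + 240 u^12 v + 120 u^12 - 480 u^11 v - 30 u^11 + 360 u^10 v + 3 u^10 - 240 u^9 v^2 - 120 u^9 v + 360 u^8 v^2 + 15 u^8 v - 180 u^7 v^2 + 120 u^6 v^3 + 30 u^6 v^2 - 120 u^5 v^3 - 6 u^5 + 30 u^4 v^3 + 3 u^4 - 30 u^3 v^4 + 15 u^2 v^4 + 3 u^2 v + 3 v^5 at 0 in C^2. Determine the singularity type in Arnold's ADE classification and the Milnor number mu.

Type D_6, Milnor number mu = 6.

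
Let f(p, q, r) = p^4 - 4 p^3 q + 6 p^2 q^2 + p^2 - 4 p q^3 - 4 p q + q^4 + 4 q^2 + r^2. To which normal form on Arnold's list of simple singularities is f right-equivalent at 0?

A_3

The Hessian of f at 0 has rank 2. Corank 1: A-series; mu = 3 gives A_3.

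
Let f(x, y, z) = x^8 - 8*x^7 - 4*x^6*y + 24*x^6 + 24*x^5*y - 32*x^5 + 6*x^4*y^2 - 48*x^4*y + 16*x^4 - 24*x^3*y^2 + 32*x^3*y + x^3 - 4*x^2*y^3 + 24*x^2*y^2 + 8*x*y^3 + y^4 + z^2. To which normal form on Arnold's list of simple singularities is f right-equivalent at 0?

E_{6}

The Hessian of f at 0 has rank 1. Corank 2; j^3 = x^3 is a perfect cube, so E-series; the 4-jet and mu = 6 give E_6.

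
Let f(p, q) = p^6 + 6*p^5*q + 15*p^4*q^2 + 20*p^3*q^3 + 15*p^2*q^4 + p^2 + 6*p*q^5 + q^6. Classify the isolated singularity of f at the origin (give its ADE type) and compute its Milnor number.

The Hessian of f at 0 is [[2, 0], [0, 0]] with rank 1, so corank 1. A Groebner basis of the Jacobian ideal J(f) in C{p,q} is {q^5, p}; counting standard monomials gives mu = 5. Corank 1: A-series; mu = 5 gives A_5.

Type A_{5}, Milnor number mu = 5.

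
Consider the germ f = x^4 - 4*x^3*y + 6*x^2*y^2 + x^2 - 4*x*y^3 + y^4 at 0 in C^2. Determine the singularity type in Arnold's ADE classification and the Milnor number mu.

Type A_3, Milnor number mu = 3.

The Hessian of f at 0 is [[2, 0], [0, 0]] with rank 1, so corank 1. A Groebner basis of the Jacobian ideal J(f) in C{x,y} is {y^3, x}; counting standard monomials gives mu = 3. Corank 1: A-series; mu = 3 gives A_3.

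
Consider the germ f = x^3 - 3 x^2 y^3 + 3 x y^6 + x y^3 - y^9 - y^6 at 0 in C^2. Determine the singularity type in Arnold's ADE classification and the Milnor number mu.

The Hessian of f at 0 has rank 0. Corank 2; j^3 = x^3 is a perfect cube, so E-series; the 4-jet and mu = 7 give E_7.

Type E_{7}, Milnor number mu = 7.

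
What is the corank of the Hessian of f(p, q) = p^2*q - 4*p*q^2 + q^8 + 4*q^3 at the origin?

2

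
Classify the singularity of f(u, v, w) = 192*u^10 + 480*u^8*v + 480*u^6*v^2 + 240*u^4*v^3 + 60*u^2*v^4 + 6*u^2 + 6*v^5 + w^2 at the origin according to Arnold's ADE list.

A_4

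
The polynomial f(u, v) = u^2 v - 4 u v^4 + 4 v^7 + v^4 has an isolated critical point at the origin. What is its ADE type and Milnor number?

Type D_{5}, Milnor number mu = 5.

The Hessian of f at 0 is [[0, 0], [0, 0]] with rank 0, so corank 2. A Groebner basis of the Jacobian ideal J(f) in C{u,v} is {u^3, u^2/4 + v^3, u*v}; counting standard monomials gives mu = 5. Corank 2; j^3 = u^2*v has shape L^2 M (L != M), so D-series; mu = 5 gives D_5.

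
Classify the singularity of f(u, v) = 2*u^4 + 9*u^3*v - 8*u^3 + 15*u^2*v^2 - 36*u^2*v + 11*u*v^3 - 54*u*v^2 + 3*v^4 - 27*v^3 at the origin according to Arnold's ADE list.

E_{7}

The Hessian of f at 0 has rank 0. Corank 2; j^3 = -(2*u + 3*v)^3 is a perfect cube, so E-series; the 4-jet and mu = 7 give E_7.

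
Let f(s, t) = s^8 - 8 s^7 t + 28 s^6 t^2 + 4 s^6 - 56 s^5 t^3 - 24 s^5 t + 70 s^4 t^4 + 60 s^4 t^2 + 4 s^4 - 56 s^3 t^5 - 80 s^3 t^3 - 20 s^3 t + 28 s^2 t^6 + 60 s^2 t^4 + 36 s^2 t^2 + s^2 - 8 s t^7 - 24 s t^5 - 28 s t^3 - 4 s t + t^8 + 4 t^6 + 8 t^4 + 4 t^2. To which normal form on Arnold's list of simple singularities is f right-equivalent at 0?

The Hessian of f at 0 has rank 1. Corank 1: A-series; mu = 7 gives A_7.

A_7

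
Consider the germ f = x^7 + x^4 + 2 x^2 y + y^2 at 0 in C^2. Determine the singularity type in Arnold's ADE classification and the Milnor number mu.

Type A6, Milnor number mu = 6.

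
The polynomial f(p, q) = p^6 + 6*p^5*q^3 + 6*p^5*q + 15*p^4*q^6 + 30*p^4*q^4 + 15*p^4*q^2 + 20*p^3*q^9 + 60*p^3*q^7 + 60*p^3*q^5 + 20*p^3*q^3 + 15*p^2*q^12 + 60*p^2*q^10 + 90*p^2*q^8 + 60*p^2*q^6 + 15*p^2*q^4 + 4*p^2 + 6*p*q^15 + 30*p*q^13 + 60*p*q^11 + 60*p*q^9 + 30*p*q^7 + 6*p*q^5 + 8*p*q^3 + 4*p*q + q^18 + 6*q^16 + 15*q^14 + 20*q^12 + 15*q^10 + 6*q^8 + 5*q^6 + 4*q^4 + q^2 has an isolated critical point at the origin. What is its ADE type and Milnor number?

Type A_{5}, Milnor number mu = 5.

The Hessian of f at 0 has rank 1. Corank 1: A-series; mu = 5 gives A_5.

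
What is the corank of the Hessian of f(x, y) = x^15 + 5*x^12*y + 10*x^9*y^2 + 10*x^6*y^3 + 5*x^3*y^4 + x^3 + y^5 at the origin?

2

The Hessian at 0 is [[0, 0], [0, 0]] of rank 0; hence corank 2.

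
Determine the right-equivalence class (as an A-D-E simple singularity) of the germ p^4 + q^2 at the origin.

A_{3}

The Hessian of f at 0 is [[0, 0], [0, 2]] with rank 1, so corank 1. A Groebner basis of the Jacobian ideal J(f) in C{p,q} is {p^3, q}; counting standard monomials gives mu = 3. Corank 1: A-series; mu = 3 gives A_3.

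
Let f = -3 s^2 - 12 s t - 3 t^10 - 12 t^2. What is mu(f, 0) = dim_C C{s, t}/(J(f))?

The Hessian of f at 0 has rank 1. Corank 1: A-series; mu = 9 gives A_9.

9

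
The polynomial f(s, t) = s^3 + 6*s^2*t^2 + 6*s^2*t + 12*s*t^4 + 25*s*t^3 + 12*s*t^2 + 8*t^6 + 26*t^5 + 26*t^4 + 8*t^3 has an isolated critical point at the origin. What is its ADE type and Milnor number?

Type E_7, Milnor number mu = 7.

The Hessian of f at 0 has rank 0. Corank 2; j^3 = (s + 2*t)^3 is a perfect cube, so E-series; the 4-jet and mu = 7 give E_7.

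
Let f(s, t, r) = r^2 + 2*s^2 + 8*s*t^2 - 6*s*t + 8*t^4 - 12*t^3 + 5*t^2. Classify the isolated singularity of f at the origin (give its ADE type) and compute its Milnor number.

The Hessian of f at 0 has rank 3. Corank 0: nondegenerate Morse point, so A_1.

Type A_{1}, Milnor number mu = 1.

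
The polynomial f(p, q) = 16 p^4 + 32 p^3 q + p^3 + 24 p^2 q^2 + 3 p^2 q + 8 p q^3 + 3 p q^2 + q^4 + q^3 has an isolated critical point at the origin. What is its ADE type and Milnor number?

Type E6, Milnor number mu = 6.

The Hessian of f at 0 is [[0, 0], [0, 0]] with rank 0, so corank 2. A Groebner basis of the Jacobian ideal J(f) in C{p,q} is {q^4, p*q^2 + 5*q^3/6, p^2 + 2*p*q + q^2}; counting standard monomials gives mu = 6. Corank 2; j^3 = (p + q)^3 is a perfect cube, so E-series; the 4-jet and mu = 6 give E_6.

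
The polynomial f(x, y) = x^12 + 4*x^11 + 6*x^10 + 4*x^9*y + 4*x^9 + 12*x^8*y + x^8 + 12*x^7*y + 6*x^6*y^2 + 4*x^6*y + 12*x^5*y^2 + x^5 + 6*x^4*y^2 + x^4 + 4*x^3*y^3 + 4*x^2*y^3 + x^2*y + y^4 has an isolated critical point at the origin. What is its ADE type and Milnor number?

Type D_5, Milnor number mu = 5.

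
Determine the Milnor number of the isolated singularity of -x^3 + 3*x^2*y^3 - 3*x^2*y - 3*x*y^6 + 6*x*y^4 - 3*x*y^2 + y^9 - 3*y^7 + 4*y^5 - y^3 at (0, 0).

8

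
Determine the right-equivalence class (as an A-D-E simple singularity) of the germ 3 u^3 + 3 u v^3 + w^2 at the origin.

E7

The Hessian of f at 0 has rank 1. Corank 2; j^3 = 3*u^3 is a perfect cube, so E-series; the 4-jet and mu = 7 give E_7.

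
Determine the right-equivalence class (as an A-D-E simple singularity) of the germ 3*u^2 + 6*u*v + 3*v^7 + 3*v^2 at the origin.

The Hessian of f at 0 is [[6, 6], [6, 6]] with rank 1, so corank 1. A Groebner basis of the Jacobian ideal J(f) in C{u,v} is {v^6, u + v}; counting standard monomials gives mu = 6. Corank 1: A-series; mu = 6 gives A_6.

A6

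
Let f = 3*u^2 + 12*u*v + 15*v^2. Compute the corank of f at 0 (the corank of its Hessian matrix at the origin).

0

The Hessian at 0 is [[6, 12], [12, 30]] of rank 2; hence corank 0.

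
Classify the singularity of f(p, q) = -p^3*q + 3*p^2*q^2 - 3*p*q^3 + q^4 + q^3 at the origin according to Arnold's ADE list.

The Hessian of f at 0 has rank 0. Corank 2; j^3 = q^3 is a perfect cube, so E-series; the 4-jet and mu = 7 give E_7.

E_{7}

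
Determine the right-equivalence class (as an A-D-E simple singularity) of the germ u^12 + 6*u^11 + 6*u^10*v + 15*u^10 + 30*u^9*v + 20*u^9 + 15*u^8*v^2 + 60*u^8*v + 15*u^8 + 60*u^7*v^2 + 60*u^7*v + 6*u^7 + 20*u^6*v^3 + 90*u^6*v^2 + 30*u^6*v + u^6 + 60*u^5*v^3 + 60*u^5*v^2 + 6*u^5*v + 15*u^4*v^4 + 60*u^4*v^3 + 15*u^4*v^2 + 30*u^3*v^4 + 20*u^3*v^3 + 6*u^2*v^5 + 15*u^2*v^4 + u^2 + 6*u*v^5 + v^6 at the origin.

The Hessian of f at 0 has rank 1. Corank 1: A-series; mu = 5 gives A_5.

A5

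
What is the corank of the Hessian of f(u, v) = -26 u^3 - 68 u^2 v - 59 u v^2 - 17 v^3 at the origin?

2

Hessian at 0 has rank 0.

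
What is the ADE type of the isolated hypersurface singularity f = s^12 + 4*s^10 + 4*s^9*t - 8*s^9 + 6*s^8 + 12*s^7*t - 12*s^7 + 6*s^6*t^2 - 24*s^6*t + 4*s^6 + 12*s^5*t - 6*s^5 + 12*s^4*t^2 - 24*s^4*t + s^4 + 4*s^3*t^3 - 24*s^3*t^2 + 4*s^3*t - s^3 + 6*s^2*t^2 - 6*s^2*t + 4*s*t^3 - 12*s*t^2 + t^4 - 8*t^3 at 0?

E6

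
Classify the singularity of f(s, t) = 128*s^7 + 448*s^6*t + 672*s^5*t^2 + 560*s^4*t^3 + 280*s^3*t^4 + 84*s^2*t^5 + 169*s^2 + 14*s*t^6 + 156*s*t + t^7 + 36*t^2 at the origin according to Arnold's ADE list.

A_{6}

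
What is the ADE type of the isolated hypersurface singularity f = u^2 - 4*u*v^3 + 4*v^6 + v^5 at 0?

A_{4}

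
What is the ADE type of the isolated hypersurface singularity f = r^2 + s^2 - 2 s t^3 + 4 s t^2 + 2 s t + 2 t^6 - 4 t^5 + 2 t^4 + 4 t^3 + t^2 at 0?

A_{5}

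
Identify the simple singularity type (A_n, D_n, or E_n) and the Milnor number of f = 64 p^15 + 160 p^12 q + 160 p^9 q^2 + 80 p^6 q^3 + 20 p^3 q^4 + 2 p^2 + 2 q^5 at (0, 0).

Type A_{4}, Milnor number mu = 4.

The Hessian of f at 0 is [[4, 0], [0, 0]] with rank 1, so corank 1. A Groebner basis of the Jacobian ideal J(f) in C{p,q} is {q^4, p}; counting standard monomials gives mu = 4. Corank 1: A-series; mu = 4 gives A_4.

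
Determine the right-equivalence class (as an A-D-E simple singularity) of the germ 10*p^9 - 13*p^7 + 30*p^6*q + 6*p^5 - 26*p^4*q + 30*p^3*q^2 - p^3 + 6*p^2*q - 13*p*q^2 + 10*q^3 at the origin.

D_{4}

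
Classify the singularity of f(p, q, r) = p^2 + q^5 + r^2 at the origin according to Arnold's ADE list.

A_{4}

The Hessian of f at 0 has rank 2. Corank 1: A-series; mu = 4 gives A_4.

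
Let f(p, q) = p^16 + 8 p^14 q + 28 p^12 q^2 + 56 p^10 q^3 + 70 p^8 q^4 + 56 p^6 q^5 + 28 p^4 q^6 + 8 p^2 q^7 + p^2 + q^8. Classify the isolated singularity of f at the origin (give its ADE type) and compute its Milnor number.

The Hessian of f at 0 has rank 1. Corank 1: A-series; mu = 7 gives A_7.

Type A_7, Milnor number mu = 7.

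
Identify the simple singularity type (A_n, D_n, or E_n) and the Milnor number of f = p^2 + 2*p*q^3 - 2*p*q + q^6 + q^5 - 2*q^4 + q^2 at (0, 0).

Type A4, Milnor number mu = 4.

The Hessian of f at 0 has rank 1. Corank 1: A-series; mu = 4 gives A_4.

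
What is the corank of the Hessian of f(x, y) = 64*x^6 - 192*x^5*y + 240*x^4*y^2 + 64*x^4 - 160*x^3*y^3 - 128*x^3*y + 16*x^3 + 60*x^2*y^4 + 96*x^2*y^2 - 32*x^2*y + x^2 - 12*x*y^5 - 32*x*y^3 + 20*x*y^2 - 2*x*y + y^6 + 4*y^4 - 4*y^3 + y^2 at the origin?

1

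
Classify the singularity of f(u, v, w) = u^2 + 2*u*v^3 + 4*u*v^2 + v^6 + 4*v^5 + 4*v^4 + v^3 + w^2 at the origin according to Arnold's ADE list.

A_{2}

The Hessian of f at 0 has rank 2. Corank 1: A-series; mu = 2 gives A_2.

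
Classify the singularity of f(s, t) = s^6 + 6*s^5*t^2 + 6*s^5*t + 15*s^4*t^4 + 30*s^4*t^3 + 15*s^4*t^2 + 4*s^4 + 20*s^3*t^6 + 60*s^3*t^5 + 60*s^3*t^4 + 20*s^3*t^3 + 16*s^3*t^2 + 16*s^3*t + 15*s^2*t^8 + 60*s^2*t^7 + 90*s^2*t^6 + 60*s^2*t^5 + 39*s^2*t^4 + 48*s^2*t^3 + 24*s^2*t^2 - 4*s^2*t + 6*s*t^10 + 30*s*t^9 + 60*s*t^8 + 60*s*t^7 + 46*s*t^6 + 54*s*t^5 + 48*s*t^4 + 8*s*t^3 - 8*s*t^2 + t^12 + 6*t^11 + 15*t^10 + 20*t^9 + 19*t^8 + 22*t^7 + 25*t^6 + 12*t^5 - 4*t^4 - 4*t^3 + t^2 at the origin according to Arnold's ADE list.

A_5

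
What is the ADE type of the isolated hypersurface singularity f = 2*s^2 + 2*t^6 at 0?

The Hessian of f at 0 is [[4, 0], [0, 0]] with rank 1, so corank 1. A Groebner basis of the Jacobian ideal J(f) in C{s,t} is {t^5, s}; counting standard monomials gives mu = 5. Corank 1: A-series; mu = 5 gives A_5.

A5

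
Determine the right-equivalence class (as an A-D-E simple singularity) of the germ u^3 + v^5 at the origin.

The Hessian of f at 0 has rank 0. Corank 2; j^3 = u^3 is a perfect cube, so E-series; the 5-jet and mu = 8 give E_8.

E_8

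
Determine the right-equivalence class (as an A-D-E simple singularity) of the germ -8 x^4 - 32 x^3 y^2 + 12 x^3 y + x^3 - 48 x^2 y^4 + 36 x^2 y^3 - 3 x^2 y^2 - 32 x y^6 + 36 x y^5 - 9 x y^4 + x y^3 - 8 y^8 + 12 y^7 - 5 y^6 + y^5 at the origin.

The Hessian of f at 0 has rank 0. Corank 2; j^3 = x^3 is a perfect cube, so E-series; the 4-jet and mu = 7 give E_7.

E_7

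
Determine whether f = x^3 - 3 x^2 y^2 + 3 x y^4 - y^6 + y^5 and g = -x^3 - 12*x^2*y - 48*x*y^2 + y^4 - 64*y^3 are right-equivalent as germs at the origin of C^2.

The Hessian of f at 0 has rank 0. Corank 2; j^3 = x^3 is a perfect cube, so E-series; the 5-jet and mu = 8 give E_8. The Hessian of g at 0 has rank 0. Corank 2; j^3 = -(x + 4*y)^3 is a perfect cube, so E-series; the 4-jet and mu = 6 give E_6. f is E_8 but g is E_6, hence not right-equivalent.

No.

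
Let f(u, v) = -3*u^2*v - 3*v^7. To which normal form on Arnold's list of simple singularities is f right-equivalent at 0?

The Hessian of f at 0 is [[0, 0], [0, 0]] with rank 0, so corank 2. A Groebner basis of the Jacobian ideal J(f) in C{u,v} is {u^2/7 + v^6, u^3, u*v}; counting standard monomials gives mu = 8. Corank 2; j^3 = -3*u^2*v has shape L^2 M (L != M), so D-series; mu = 8 gives D_8.

D8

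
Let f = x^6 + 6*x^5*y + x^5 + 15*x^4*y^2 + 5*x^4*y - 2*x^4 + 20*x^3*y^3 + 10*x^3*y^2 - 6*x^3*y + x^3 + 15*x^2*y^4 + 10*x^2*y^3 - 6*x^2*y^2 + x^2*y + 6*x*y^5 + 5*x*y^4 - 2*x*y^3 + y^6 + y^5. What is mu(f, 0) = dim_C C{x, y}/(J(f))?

The Hessian of f at 0 has rank 0. Corank 2; j^3 = x^2*(x + y) has shape L^2 M (L != M), so D-series; mu = 7 gives D_7.

7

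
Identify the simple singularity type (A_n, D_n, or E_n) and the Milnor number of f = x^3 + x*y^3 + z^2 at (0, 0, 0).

The Hessian of f at 0 has rank 1. Corank 2; j^3 = x^3 is a perfect cube, so E-series; the 4-jet and mu = 7 give E_7.

Type E_7, Milnor number mu = 7.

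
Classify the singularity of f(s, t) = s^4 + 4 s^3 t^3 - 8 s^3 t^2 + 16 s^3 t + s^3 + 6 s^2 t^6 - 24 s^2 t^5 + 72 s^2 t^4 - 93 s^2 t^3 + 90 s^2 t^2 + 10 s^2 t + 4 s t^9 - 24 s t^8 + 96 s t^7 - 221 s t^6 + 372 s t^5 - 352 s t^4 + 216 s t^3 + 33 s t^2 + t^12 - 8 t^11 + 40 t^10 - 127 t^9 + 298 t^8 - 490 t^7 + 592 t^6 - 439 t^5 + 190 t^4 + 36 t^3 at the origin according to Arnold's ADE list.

D_{5}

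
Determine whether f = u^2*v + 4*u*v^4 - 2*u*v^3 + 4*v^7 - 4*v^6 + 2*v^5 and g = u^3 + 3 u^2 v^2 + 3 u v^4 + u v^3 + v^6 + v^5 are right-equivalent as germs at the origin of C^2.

The Hessian of f at 0 has rank 0. Corank 2; j^3 = u^2*v has shape L^2 M (L != M), so D-series; mu = 6 gives D_6. The Hessian of g at 0 has rank 0. Corank 2; j^3 = u^3 is a perfect cube, so E-series; the 4-jet and mu = 7 give E_7. f is D_6 but g is E_7, hence not right-equivalent.

No.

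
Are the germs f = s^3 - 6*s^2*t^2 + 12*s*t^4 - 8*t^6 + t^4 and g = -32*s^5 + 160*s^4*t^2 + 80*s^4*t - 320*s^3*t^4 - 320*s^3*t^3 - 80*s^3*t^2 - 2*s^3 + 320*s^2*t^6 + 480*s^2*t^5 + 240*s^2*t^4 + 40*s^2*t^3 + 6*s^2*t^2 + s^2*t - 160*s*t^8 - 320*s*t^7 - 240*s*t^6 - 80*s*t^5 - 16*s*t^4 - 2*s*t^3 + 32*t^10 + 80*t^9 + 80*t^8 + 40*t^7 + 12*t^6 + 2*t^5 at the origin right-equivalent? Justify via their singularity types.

The Hessian of f at 0 has rank 0. Corank 2; j^3 = s^3 is a perfect cube, so E-series; the 4-jet and mu = 6 give E_6. The Hessian of g at 0 has rank 0. Corank 2; j^3 = -s^2*(2*s - t) has shape L^2 M (L != M), so D-series; mu = 6 gives D_6. f is E_6 but g is D_6, hence not right-equivalent.

No.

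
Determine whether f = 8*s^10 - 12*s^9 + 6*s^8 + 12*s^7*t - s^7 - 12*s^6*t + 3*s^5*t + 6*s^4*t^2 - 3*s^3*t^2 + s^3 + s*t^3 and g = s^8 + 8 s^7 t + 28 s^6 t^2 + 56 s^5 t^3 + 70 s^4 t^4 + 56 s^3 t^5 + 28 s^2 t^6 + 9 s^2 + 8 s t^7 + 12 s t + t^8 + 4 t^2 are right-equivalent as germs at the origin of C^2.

The Hessian of f at 0 is [[0, 0], [0, 0]] with rank 0, so corank 2. A Groebner basis of the Jacobian ideal J(f) in C{s,t} is {s^3, s*t^2, 3*s^2 + t^3}; counting standard monomials gives mu = 7. Corank 2; j^3 = s^3 is a perfect cube, so E-series; the 4-jet and mu = 7 give E_7. The Hessian of g at 0 is [[18, 12], [12, 8]] with rank 1, so corank 1. A Groebner basis of the Jacobian ideal J(g) in C{s,t} is {t^7, s + 2*t/3}; counting standard monomials gives mu = 7. Corank 1: A-series; mu = 7 gives A_7. f is E_7 but g is A_7, hence not right-equivalent.

No.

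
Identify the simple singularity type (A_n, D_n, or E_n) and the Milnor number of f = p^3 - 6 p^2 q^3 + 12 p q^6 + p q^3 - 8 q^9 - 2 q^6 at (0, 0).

The Hessian of f at 0 has rank 0. Corank 2; j^3 = p^3 is a perfect cube, so E-series; the 4-jet and mu = 7 give E_7.

Type E_{7}, Milnor number mu = 7.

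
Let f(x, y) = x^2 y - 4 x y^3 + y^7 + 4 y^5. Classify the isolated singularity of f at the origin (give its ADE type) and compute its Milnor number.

Type D8, Milnor number mu = 8.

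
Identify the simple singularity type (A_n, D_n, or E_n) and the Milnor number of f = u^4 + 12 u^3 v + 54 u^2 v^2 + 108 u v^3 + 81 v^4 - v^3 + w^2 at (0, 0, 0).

Type E_{6}, Milnor number mu = 6.

The Hessian of f at 0 has rank 1. Corank 2; j^3 = -v^3 is a perfect cube, so E-series; the 4-jet and mu = 6 give E_6.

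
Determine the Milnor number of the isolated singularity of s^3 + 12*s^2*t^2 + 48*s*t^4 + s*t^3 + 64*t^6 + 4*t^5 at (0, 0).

The Hessian of f at 0 is [[0, 0], [0, 0]] with rank 0, so corank 2. A Groebner basis of the Jacobian ideal J(f) in C{s,t} is {-s^2/16 + t^4 - t^3/48, s^3, s^2*t + s^2/48 + t^3/144, s^2/4 + s*t^2 + t^3/12}; counting standard monomials gives mu = 7. Corank 2; j^3 = s^3 is a perfect cube, so E-series; the 4-jet and mu = 7 give E_7.

7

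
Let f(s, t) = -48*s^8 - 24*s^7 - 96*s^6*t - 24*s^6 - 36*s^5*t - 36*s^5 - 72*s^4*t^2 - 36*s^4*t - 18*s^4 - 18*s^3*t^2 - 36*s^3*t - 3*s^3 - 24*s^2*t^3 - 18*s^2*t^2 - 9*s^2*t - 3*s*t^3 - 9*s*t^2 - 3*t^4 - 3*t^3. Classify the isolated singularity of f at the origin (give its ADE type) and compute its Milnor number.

The Hessian of f at 0 is [[0, 0], [0, 0]] with rank 0, so corank 2. A Groebner basis of the Jacobian ideal J(f) in C{s,t} is {3*s^2/2 + 3*s*t + t^4 + t^3/2 + 3*t^2/2, s^3 - 15*s^2/2 - 15*s*t - 3*t^3/2 - 15*t^2/2, s^2*t + 11*s^2/2 + 11*s*t + 5*t^3/6 + 11*t^2/2, -3*s^2 + s*t^2 - 6*s*t - 3*t^2}; counting standard monomials gives mu = 7. Corank 2; j^3 = -3*(s + t)^3 is a perfect cube, so E-series; the 4-jet and mu = 7 give E_7.

Type E7, Milnor number mu = 7.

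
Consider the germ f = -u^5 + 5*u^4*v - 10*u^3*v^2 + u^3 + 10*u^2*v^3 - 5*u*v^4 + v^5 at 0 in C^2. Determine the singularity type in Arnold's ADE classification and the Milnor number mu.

Type E_{8}, Milnor number mu = 8.

The Hessian of f at 0 has rank 0. Corank 2; j^3 = u^3 is a perfect cube, so E-series; the 5-jet and mu = 8 give E_8.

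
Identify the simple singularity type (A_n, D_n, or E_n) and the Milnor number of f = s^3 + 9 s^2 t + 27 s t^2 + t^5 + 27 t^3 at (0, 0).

Type E_8, Milnor number mu = 8.

The Hessian of f at 0 has rank 0. Corank 2; j^3 = (s + 3*t)^3 is a perfect cube, so E-series; the 5-jet and mu = 8 give E_8.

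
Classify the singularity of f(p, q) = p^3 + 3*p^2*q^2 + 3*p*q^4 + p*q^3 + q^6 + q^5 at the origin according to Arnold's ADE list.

E7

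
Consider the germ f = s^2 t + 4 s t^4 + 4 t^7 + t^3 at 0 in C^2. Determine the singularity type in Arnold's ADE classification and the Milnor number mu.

The Hessian of f at 0 is [[0, 0], [0, 0]] with rank 0, so corank 2. A Groebner basis of the Jacobian ideal J(f) in C{s,t} is {t^3, s^2 + 3*t^2, s*t}; counting standard monomials gives mu = 4. Corank 2; j^3 = t*(s^2 + t^2) splits into three distinct lines over C (the quadratic factor has nonzero discriminant), so D_4.

Type D_4, Milnor number mu = 4.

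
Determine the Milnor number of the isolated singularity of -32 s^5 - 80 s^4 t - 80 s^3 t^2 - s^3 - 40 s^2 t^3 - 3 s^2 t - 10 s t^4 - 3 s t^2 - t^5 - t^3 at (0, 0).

The Hessian of f at 0 is [[0, 0], [0, 0]] with rank 0, so corank 2. A Groebner basis of the Jacobian ideal J(f) in C{s,t} is {t^5, s*t^3 + 7*t^4/8, s^2 + 2*s*t + t^2}; counting standard monomials gives mu = 8. Corank 2; j^3 = -(s + t)^3 is a perfect cube, so E-series; the 5-jet and mu = 8 give E_8.

8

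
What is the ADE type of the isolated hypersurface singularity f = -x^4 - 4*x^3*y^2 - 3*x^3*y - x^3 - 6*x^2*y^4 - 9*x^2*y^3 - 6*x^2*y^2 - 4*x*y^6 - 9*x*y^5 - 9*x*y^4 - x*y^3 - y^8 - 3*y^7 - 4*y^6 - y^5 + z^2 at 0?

E7

The Hessian of f at 0 has rank 1. Corank 2; j^3 = -x^3 is a perfect cube, so E-series; the 4-jet and mu = 7 give E_7.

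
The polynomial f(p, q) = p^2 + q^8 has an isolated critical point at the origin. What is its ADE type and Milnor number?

The Hessian of f at 0 is [[2, 0], [0, 0]] with rank 1, so corank 1. A Groebner basis of the Jacobian ideal J(f) in C{p,q} is {q^7, p}; counting standard monomials gives mu = 7. Corank 1: A-series; mu = 7 gives A_7.

Type A_{7}, Milnor number mu = 7.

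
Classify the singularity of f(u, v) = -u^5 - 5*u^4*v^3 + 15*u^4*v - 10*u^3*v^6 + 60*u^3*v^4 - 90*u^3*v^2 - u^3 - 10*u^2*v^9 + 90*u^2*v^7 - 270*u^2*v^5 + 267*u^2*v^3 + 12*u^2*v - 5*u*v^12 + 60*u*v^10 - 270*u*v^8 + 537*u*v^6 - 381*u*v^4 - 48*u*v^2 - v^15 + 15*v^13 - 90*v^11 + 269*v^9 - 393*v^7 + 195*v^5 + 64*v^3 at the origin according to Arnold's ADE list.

The Hessian of f at 0 has rank 0. Corank 2; j^3 = -(u - 4*v)^3 is a perfect cube, so E-series; the 5-jet and mu = 8 give E_8.

E8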